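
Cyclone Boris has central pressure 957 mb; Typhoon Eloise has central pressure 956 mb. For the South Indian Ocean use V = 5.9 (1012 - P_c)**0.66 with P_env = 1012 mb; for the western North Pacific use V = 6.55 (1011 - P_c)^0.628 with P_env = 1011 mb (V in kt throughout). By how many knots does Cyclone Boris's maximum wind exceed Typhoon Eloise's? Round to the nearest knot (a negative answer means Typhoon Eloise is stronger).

2 kt

Cyclone Boris: ΔP = 55; V ≈ 5.9 × 55^0.66 ≈ 83.08 kt.
Typhoon Eloise: ΔP = 55; V ≈ 6.55 × 55^0.628 ≈ 81.13 kt.
Difference ≈ 83.08 − 81.13 = 1.95 → 2 kt.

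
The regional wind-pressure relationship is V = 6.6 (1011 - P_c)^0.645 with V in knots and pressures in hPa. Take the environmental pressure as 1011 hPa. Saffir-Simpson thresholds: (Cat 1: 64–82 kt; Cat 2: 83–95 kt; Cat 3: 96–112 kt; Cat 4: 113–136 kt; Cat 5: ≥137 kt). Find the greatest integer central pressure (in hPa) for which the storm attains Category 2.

Category 2 begins at V = 83 kt.
Required ΔP = (83/6.6)^(1/0.645) = 12.576^1.550 ≈ 50.66 hPa.
P_c ≤ 1011 − 50.66 = 960.34, so the highest integer P_c is 960 hPa.

960 hPa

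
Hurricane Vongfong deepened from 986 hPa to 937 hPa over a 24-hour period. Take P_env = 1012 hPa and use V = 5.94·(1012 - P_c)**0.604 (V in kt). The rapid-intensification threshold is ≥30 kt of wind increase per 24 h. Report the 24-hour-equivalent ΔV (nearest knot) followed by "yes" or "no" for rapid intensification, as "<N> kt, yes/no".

38 kt, yes

V₁: ΔP = 26, V ≈ 5.94 × 26^0.604 ≈ 42.50 kt.
V₂: ΔP = 75, V ≈ 5.94 × 75^0.604 ≈ 80.60 kt.
ΔV over 24 h = 38.10 kt → 24 h equivalent = 38.10 × 24/24 ≈ 38.10 kt.
38 kt ≥ 30 kt ⇒ rapid intensification.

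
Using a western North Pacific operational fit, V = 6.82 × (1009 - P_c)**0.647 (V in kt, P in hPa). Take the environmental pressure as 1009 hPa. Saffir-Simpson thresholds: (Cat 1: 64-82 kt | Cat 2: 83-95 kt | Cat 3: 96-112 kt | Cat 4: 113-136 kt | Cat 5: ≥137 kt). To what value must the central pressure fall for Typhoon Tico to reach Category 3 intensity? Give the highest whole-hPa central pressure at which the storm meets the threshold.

Category 3 begins at V = 96 kt.
Required ΔP = (96/6.82)^(1/0.647) = 14.076^1.546 ≈ 59.58 hPa.
P_c ≤ 1009 − 59.58 = 949.42, so the highest integer P_c is 949 hPa.

949 hPa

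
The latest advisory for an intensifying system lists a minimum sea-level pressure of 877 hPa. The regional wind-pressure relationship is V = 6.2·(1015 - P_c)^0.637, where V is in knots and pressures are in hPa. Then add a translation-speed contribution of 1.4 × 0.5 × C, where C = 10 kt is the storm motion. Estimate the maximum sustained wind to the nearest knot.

150 kt

ΔP = 1015 − 877 = 138 hPa.
138^0.637 ≈ 23.073.
V ≈ 6.2 × 23.073 ≈ 143.1 kt.
Translation term: 1.4 × 0.5 × 10 = 7 kt.
Corrected V ≈ 150.1 kt → 150 kt.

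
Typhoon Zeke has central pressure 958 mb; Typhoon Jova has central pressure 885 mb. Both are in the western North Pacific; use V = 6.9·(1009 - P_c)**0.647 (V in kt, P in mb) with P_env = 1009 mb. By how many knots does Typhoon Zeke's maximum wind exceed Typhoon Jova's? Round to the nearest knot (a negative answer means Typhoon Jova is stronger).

-68 kt

Typhoon Zeke: ΔP = 51; V ≈ 6.9 × 51^0.647 ≈ 87.83 kt.
Typhoon Jova: ΔP = 124; V ≈ 6.9 × 124^0.647 ≈ 156.06 kt.
Difference ≈ 87.83 − 156.06 = -68.23 → -68 kt.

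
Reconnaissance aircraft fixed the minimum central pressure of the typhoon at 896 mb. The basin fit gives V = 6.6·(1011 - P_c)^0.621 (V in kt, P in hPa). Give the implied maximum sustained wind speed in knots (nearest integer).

ΔP = 1011 − 896 = 115 mb.
115^0.621 ≈ 19.041.
V ≈ 6.6 × 19.041 ≈ 125.7 kt.

126 kt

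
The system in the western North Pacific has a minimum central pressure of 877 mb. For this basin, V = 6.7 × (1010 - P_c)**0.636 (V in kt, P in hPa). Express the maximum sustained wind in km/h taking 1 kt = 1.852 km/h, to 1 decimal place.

278.3 km/h

ΔP = 1010 − 877 = 133 mb.
V ≈ 6.7 × 133^0.636 = 6.7 × 22.427 ≈ 150.260 kt.
150.260 × 1.852 ≈ 278.28 km/h → 278.3 km/h.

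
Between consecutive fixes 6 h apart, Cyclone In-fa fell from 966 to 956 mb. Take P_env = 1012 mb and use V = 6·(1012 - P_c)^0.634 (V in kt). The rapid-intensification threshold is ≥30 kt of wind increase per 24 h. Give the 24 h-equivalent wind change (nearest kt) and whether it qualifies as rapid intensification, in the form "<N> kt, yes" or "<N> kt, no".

36 kt, yes

V₁: ΔP = 46, V ≈ 6 × 46^0.634 ≈ 67.97 kt.
V₂: ΔP = 56, V ≈ 6 × 56^0.634 ≈ 77.00 kt.
ΔV over 6 h = 9.03 kt → 24 h equivalent = 9.03 × 24/6 ≈ 36.12 kt.
36 kt ≥ 30 kt ⇒ rapid intensification.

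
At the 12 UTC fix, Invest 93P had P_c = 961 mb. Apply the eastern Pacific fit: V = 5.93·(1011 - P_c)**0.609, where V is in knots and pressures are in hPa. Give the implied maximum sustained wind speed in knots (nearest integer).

64 kt

ΔP = 1011 − 961 = 50 mb.
50^0.609 ≈ 10.831.
V ≈ 5.93 × 10.831 ≈ 64.2 kt.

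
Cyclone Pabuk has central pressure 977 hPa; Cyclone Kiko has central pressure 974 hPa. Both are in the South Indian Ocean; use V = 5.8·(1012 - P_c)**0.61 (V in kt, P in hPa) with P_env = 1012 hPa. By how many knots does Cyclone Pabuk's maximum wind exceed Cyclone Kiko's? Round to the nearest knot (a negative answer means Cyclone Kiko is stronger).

Cyclone Pabuk: ΔP = 35; V ≈ 5.8 × 35^0.61 ≈ 50.74 kt.
Cyclone Kiko: ΔP = 38; V ≈ 5.8 × 38^0.61 ≈ 53.35 kt.
Difference ≈ 50.74 − 53.35 = -2.61 → -3 kt.

-3 kt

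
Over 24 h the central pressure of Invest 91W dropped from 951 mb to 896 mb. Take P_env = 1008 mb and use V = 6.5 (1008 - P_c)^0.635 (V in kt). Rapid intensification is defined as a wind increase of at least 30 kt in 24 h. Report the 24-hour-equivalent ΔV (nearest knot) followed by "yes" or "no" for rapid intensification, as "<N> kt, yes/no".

V₁: ΔP = 57, V ≈ 6.5 × 57^0.635 ≈ 84.70 kt.
V₂: ΔP = 112, V ≈ 6.5 × 112^0.635 ≈ 130.07 kt.
ΔV over 24 h = 45.37 kt → 24 h equivalent = 45.37 × 24/24 ≈ 45.37 kt.
45 kt ≥ 30 kt ⇒ rapid intensification.

45 kt, yes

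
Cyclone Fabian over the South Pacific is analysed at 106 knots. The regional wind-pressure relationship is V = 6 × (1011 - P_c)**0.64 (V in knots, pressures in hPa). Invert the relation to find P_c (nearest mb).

922 mb

ΔP = (V / 6)^(1/0.64) = (106/6)^1.562.
106/6 = 17.667; 17.667^1.562 ≈ 88.85 mb.
P_c = 1011 − 88.85 = 922.15 ≈ 922 mb.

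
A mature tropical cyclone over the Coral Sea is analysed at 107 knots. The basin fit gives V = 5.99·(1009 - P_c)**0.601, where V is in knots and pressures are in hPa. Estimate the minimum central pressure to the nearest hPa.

888 hPa

ΔP = (V / 5.99)^(1/0.601) = (107/5.99)^1.664.
107/5.99 = 17.863; 17.863^1.664 ≈ 121.09 hPa.
P_c = 1009 − 121.09 = 887.91 ≈ 888 hPa.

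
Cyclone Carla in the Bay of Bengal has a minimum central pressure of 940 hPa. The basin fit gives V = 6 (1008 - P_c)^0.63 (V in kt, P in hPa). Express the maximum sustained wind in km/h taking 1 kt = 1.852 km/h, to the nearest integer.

ΔP = 1008 − 940 = 68 hPa.
V ≈ 6 × 68^0.63 = 6 × 14.272 ≈ 85.631 kt.
85.631 × 1.852 ≈ 158.59 km/h → 159 km/h.

159 km/h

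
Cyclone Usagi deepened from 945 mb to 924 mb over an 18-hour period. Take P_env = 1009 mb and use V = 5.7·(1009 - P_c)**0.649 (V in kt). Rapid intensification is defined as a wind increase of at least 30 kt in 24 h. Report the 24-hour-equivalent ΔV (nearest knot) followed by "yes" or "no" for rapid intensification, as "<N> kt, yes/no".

23 kt, no

V₁: ΔP = 64, V ≈ 5.7 × 64^0.649 ≈ 84.74 kt.
V₂: ΔP = 85, V ≈ 5.7 × 85^0.649 ≈ 101.88 kt.
ΔV over 18 h = 17.14 kt → 24 h equivalent = 17.14 × 24/18 ≈ 22.85 kt.
23 kt < 30 kt ⇒ not rapid intensification.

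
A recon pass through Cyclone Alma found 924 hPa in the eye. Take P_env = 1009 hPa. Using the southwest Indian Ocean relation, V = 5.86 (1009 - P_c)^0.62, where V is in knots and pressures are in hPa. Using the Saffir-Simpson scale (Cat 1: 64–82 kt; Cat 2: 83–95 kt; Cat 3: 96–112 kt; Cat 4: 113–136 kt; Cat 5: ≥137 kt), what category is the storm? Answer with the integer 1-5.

ΔP = 1009 − 924 = 85 hPa.
V ≈ 5.86 × 85^0.62 = 5.86 × 15.71 ≈ 92 kt.
92 kt falls in the Category 2 band.

2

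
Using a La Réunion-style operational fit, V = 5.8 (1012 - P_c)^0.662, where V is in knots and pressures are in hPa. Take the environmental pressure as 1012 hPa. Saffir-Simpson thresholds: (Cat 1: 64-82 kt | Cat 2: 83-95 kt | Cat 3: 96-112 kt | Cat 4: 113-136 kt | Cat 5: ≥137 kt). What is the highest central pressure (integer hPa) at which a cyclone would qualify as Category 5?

Category 5 begins at V = 137 kt.
Required ΔP = (137/5.8)^(1/0.662) = 23.621^1.511 ≈ 118.70 hPa.
P_c ≤ 1012 − 118.70 = 893.30, so the highest integer P_c is 893 hPa.

893 hPa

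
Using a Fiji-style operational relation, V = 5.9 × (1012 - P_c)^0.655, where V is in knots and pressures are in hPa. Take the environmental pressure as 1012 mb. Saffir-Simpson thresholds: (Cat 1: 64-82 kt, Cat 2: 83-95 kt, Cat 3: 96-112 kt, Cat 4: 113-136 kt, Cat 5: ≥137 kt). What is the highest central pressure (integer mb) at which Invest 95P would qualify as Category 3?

941 mb

Category 3 begins at V = 96 kt.
Required ΔP = (96/5.9)^(1/0.655) = 16.271^1.527 ≈ 70.71 mb.
P_c ≤ 1012 − 70.71 = 941.29, so the highest integer P_c is 941 mb.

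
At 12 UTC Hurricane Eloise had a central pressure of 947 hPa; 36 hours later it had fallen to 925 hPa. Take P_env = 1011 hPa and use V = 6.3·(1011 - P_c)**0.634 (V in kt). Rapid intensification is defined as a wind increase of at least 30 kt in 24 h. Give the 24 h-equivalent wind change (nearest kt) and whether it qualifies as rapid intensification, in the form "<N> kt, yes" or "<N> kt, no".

V₁: ΔP = 64, V ≈ 6.3 × 64^0.634 ≈ 88.00 kt.
V₂: ΔP = 86, V ≈ 6.3 × 86^0.634 ≈ 106.12 kt.
ΔV over 36 h = 18.12 kt → 24 h equivalent = 18.12 × 24/36 ≈ 12.08 kt.
12 kt < 30 kt ⇒ not rapid intensification.

12 kt, no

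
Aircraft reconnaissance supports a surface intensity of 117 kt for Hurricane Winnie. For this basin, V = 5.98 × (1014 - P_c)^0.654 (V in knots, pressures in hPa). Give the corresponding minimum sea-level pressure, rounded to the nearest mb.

920 mb

ΔP = (V / 5.98)^(1/0.654) = (117/5.98)^1.529.
117/5.98 = 19.565; 19.565^1.529 ≈ 94.35 mb.
P_c = 1014 − 94.35 = 919.65 ≈ 920 mb.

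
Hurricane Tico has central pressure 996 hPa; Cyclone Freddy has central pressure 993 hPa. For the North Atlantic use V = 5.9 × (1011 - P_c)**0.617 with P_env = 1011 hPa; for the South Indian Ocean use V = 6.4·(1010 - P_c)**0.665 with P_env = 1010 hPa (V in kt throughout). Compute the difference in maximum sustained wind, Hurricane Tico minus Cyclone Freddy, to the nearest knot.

-11 kt

Hurricane Tico: ΔP = 15; V ≈ 5.9 × 15^0.617 ≈ 31.37 kt.
Cyclone Freddy: ΔP = 17; V ≈ 6.4 × 17^0.665 ≈ 42.11 kt.
Difference ≈ 31.37 − 42.11 = -10.74 → -11 kt.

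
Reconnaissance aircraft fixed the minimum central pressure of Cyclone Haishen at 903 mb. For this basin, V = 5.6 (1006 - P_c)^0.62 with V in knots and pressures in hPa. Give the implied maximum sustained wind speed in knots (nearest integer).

99 kt

ΔP = 1006 − 903 = 103 mb.
103^0.62 ≈ 17.699.
V ≈ 5.6 × 17.699 ≈ 99.1 kt.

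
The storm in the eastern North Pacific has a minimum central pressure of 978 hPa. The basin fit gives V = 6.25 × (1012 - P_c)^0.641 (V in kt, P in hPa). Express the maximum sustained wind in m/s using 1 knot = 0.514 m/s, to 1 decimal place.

ΔP = 1012 − 978 = 34 hPa.
V ≈ 6.25 × 34^0.641 = 6.25 × 9.587 ≈ 59.918 kt.
59.918 × 0.514 ≈ 30.80 m/s → 30.8 m/s.

30.8 m/s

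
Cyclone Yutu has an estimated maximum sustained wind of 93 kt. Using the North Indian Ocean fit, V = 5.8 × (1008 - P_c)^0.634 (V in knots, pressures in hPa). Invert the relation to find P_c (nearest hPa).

ΔP = (V / 5.8)^(1/0.634) = (93/5.8)^1.577.
93/5.8 = 16.034; 16.034^1.577 ≈ 79.56 hPa.
P_c = 1008 − 79.56 = 928.44 ≈ 928 hPa.

928 hPa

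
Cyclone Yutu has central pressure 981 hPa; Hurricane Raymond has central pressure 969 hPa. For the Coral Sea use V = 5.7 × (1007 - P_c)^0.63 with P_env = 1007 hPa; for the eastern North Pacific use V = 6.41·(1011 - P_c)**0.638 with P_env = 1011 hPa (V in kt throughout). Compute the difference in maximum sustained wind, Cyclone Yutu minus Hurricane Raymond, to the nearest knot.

-25 kt

Cyclone Yutu: ΔP = 26; V ≈ 5.7 × 26^0.63 ≈ 44.39 kt.
Hurricane Raymond: ΔP = 42; V ≈ 6.41 × 42^0.638 ≈ 69.58 kt.
Difference ≈ 44.39 − 69.58 = -25.19 → -25 kt.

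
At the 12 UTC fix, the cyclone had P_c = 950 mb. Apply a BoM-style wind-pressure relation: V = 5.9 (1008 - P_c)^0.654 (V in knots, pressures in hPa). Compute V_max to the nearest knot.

ΔP = 1008 − 950 = 58 mb.
58^0.654 ≈ 14.233.
V ≈ 5.9 × 14.233 ≈ 84.0 kt.

84 kt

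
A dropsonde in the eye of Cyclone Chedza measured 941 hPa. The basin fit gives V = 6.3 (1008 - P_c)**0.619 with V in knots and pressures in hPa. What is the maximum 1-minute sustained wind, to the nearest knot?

ΔP = 1008 − 941 = 67 hPa.
67^0.619 ≈ 13.500.
V ≈ 6.3 × 13.500 ≈ 85.1 kt.

85 kt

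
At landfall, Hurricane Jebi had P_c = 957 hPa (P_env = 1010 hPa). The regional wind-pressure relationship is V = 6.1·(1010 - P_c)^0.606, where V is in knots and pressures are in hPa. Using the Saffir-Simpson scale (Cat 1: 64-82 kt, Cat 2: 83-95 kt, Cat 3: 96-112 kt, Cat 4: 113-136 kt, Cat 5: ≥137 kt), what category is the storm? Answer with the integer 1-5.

1

ΔP = 1010 − 957 = 53 hPa.
V ≈ 6.1 × 53^0.606 = 6.1 × 11.09 ≈ 68 kt.
68 kt falls in the Category 1 band.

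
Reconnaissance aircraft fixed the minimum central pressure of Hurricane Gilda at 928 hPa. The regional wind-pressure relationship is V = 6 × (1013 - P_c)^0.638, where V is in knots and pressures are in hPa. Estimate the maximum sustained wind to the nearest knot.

ΔP = 1013 − 928 = 85 hPa.
85^0.638 ≈ 17.020.
V ≈ 6 × 17.020 ≈ 102.1 kt.

102 kt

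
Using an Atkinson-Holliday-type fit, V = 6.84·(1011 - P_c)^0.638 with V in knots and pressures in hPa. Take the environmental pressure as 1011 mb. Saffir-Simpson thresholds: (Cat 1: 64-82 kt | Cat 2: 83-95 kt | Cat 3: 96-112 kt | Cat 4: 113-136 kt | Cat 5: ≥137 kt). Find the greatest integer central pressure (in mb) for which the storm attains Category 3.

Category 3 begins at V = 96 kt.
Required ΔP = (96/6.84)^(1/0.638) = 14.035^1.567 ≈ 62.83 mb.
P_c ≤ 1011 − 62.83 = 948.17, so the highest integer P_c is 948 mb.

948 mb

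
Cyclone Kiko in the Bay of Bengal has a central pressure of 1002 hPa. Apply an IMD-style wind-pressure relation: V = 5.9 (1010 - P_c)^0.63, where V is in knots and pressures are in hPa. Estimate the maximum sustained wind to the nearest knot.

ΔP = 1010 − 1002 = 8 hPa.
8^0.63 ≈ 3.706.
V ≈ 5.9 × 3.706 ≈ 21.9 kt.

22 kt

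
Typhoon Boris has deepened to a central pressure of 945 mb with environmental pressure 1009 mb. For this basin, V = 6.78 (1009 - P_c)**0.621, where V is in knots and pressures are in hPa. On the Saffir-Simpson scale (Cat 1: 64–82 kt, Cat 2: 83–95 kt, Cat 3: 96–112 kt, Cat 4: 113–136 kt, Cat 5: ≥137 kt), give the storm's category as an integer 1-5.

ΔP = 1009 − 945 = 64 mb.
V ≈ 6.78 × 64^0.621 = 6.78 × 13.23 ≈ 90 kt.
90 kt falls in the Category 2 band.

2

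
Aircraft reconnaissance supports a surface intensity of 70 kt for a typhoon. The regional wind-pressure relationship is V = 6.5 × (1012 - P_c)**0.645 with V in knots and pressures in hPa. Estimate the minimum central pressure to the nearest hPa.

ΔP = (V / 6.5)^(1/0.645) = (70/6.5)^1.550.
70/6.5 = 10.769; 10.769^1.550 ≈ 39.84 hPa.
P_c = 1012 − 39.84 = 972.16 ≈ 972 hPa.

972 hPa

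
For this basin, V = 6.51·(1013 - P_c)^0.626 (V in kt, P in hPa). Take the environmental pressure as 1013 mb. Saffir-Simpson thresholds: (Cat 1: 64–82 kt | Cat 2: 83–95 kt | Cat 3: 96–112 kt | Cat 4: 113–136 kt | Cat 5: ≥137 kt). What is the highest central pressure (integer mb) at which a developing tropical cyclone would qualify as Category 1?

Category 1 begins at V = 64 kt.
Required ΔP = (64/6.51)^(1/0.626) = 9.831^1.597 ≈ 38.51 mb.
P_c ≤ 1013 − 38.51 = 974.49, so the highest integer P_c is 974 mb.

974 mb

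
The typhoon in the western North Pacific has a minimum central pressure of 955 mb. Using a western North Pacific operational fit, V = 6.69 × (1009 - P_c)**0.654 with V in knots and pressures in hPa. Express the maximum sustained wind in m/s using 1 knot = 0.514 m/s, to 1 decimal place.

46.7 m/s

ΔP = 1009 − 955 = 54 mb.
V ≈ 6.69 × 54^0.654 = 6.69 × 13.583 ≈ 90.868 kt.
90.868 × 0.514 ≈ 46.71 m/s → 46.7 m/s.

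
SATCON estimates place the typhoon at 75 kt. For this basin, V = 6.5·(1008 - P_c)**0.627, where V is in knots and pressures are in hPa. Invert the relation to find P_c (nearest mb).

959 mb

ΔP = (V / 6.5)^(1/0.627) = (75/6.5)^1.595.
75/6.5 = 11.538; 11.538^1.595 ≈ 49.43 mb.
P_c = 1008 − 49.43 = 958.57 ≈ 959 mb.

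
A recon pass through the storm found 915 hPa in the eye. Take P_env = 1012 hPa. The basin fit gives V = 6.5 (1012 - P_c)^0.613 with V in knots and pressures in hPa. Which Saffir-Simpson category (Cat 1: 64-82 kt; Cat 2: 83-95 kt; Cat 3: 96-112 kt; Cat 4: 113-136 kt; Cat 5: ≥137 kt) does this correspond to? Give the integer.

ΔP = 1012 − 915 = 97 hPa.
V ≈ 6.5 × 97^0.613 = 6.5 × 16.52 ≈ 107 kt.
107 kt falls in the Category 3 band.

3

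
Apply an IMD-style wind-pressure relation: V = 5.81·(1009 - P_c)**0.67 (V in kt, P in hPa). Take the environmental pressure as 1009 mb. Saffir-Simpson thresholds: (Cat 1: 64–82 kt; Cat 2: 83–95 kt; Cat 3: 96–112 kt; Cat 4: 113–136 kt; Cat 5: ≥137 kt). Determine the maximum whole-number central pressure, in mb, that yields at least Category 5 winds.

Category 5 begins at V = 137 kt.
Required ΔP = (137/5.81)^(1/0.67) = 23.580^1.493 ≈ 111.83 mb.
P_c ≤ 1009 − 111.83 = 897.17, so the highest integer P_c is 897 mb.

897 mb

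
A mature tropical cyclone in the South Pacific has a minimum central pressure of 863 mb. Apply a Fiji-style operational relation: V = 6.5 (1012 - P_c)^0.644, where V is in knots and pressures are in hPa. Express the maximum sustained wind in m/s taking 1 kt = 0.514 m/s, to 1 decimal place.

83.8 m/s

ΔP = 1012 − 863 = 149 mb.
V ≈ 6.5 × 149^0.644 = 6.5 × 25.092 ≈ 163.097 kt.
163.097 × 0.514 ≈ 83.83 m/s → 83.8 m/s.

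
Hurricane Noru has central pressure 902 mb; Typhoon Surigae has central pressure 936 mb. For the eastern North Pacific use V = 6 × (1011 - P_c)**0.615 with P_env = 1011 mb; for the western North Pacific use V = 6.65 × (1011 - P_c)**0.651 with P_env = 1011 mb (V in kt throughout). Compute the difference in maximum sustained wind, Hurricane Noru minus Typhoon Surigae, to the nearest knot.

-3 kt

Hurricane Noru: ΔP = 109; V ≈ 6 × 109^0.615 ≈ 107.44 kt.
Typhoon Surigae: ΔP = 75; V ≈ 6.65 × 75^0.651 ≈ 110.53 kt.
Difference ≈ 107.44 − 110.53 = -3.09 → -3 kt.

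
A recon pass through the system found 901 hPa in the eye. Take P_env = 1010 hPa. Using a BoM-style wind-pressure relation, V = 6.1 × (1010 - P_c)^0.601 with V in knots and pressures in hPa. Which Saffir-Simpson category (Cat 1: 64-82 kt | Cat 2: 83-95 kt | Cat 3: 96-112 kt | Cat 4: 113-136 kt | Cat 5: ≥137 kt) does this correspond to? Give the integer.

3

ΔP = 1010 − 901 = 109 hPa.
V ≈ 6.1 × 109^0.601 = 6.1 × 16.77 ≈ 102 kt.
102 kt falls in the Category 3 band.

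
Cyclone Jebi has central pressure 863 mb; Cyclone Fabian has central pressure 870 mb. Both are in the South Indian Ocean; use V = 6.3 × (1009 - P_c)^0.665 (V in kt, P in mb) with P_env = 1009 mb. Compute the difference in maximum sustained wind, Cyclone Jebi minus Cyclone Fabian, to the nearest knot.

6 kt

Cyclone Jebi: ΔP = 146; V ≈ 6.3 × 146^0.665 ≈ 173.23 kt.
Cyclone Fabian: ΔP = 139; V ≈ 6.3 × 139^0.665 ≈ 167.67 kt.
Difference ≈ 173.23 − 167.67 = 5.56 → 6 kt.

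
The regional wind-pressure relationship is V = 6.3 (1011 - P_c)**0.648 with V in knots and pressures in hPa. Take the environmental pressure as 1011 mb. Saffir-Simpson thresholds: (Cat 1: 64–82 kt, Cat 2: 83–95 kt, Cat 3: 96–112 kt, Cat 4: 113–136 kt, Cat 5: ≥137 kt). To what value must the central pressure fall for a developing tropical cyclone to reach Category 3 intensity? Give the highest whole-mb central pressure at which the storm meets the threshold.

944 mb

Category 3 begins at V = 96 kt.
Required ΔP = (96/6.3)^(1/0.648) = 15.238^1.543 ≈ 66.91 mb.
P_c ≤ 1011 − 66.91 = 944.09, so the highest integer P_c is 944 mb.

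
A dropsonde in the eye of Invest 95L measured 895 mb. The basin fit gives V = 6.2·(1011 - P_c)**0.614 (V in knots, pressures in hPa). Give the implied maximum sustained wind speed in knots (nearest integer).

115 kt

ΔP = 1011 − 895 = 116 mb.
116^0.614 ≈ 18.517.
V ≈ 6.2 × 18.517 ≈ 114.8 kt.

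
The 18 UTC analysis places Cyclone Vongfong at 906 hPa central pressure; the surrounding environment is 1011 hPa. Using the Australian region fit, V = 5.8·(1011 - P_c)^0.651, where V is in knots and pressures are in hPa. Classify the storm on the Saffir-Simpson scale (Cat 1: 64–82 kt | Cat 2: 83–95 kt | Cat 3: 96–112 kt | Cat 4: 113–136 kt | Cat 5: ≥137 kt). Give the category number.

4

ΔP = 1011 − 906 = 105 hPa.
V ≈ 5.8 × 105^0.651 = 5.8 × 20.69 ≈ 120 kt.
120 kt falls in the Category 4 band.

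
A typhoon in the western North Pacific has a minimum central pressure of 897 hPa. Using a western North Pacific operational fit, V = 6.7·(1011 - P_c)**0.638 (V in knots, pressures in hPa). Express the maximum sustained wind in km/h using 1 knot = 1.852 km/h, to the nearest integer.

255 km/h

ΔP = 1011 − 897 = 114 hPa.
V ≈ 6.7 × 114^0.638 = 6.7 × 20.526 ≈ 137.525 kt.
137.525 × 1.852 ≈ 254.70 km/h → 255 km/h.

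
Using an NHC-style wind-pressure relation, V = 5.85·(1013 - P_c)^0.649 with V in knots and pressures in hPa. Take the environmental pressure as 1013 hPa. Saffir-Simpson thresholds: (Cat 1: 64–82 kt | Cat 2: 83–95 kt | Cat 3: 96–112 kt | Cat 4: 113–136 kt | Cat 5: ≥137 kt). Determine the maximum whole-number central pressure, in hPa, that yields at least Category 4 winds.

917 hPa

Category 4 begins at V = 113 kt.
Required ΔP = (113/5.85)^(1/0.649) = 19.316^1.541 ≈ 95.81 hPa.
P_c ≤ 1013 − 95.81 = 917.19, so the highest integer P_c is 917 hPa.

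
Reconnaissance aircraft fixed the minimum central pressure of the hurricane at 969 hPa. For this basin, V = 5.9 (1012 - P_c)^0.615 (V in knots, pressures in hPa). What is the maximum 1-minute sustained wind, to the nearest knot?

ΔP = 1012 − 969 = 43 hPa.
43^0.615 ≈ 10.106.
V ≈ 5.9 × 10.106 ≈ 59.6 kt.

60 kt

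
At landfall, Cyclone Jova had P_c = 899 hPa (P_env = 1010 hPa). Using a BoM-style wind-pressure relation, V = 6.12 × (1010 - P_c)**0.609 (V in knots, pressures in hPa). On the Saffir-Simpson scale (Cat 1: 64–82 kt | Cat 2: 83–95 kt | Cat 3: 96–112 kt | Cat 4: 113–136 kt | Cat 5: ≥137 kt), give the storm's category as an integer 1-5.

ΔP = 1010 − 899 = 111 hPa.
V ≈ 6.12 × 111^0.609 = 6.12 × 17.60 ≈ 108 kt.
108 kt falls in the Category 3 band.

3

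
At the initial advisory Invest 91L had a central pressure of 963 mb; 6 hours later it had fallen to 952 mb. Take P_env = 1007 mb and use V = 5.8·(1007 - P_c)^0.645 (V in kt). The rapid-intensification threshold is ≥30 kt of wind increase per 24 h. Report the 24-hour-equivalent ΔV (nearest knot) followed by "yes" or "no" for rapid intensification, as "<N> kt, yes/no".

41 kt, yes

V₁: ΔP = 44, V ≈ 5.8 × 44^0.645 ≈ 66.60 kt.
V₂: ΔP = 55, V ≈ 5.8 × 55^0.645 ≈ 76.91 kt.
ΔV over 6 h = 10.31 kt → 24 h equivalent = 10.31 × 24/6 ≈ 41.24 kt.
41 kt ≥ 30 kt ⇒ rapid intensification.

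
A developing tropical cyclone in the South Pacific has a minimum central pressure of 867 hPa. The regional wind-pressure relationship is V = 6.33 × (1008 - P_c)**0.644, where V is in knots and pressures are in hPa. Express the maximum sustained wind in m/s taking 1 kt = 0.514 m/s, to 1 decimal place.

ΔP = 1008 − 867 = 141 hPa.
V ≈ 6.33 × 141^0.644 = 6.33 × 24.216 ≈ 153.285 kt.
153.285 × 0.514 ≈ 78.79 m/s → 78.8 m/s.

78.8 m/s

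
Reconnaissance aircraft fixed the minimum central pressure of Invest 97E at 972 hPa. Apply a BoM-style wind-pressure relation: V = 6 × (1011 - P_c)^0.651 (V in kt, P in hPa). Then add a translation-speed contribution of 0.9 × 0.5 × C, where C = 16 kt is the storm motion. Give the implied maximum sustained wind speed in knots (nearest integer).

72 kt

ΔP = 1011 − 972 = 39 hPa.
39^0.651 ≈ 10.859.
V ≈ 6 × 10.859 ≈ 65.2 kt.
Translation term: 0.9 × 0.5 × 16 = 7.2 kt.
Corrected V ≈ 72.4 kt → 72 kt.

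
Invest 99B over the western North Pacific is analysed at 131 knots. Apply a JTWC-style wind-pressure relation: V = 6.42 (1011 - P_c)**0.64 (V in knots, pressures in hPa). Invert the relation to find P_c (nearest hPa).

ΔP = (V / 6.42)^(1/0.64) = (131/6.42)^1.562.
131/6.42 = 20.405; 20.405^1.562 ≈ 111.29 hPa.
P_c = 1011 − 111.29 = 899.71 ≈ 900 hPa.

900 hPa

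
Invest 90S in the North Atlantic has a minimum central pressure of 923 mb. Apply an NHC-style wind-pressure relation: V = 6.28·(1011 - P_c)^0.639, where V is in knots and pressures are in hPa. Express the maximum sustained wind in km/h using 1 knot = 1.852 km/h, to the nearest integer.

203 km/h

ΔP = 1011 − 923 = 88 mb.
V ≈ 6.28 × 88^0.639 = 6.28 × 17.479 ≈ 109.770 kt.
109.770 × 1.852 ≈ 203.29 km/h → 203 km/h.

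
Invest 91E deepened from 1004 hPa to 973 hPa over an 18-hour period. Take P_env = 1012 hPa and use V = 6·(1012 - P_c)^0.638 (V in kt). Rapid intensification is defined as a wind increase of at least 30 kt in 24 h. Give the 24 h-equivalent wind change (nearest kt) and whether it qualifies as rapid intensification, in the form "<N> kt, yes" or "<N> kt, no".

V₁: ΔP = 8, V ≈ 6 × 8^0.638 ≈ 22.61 kt.
V₂: ΔP = 39, V ≈ 6 × 39^0.638 ≈ 62.12 kt.
ΔV over 18 h = 39.51 kt → 24 h equivalent = 39.51 × 24/18 ≈ 52.68 kt.
53 kt ≥ 30 kt ⇒ rapid intensification.

53 kt, yes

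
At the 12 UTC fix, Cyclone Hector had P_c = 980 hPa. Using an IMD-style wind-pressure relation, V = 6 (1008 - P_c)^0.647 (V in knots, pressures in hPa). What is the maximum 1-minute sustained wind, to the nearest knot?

ΔP = 1008 − 980 = 28 hPa.
28^0.647 ≈ 8.636.
V ≈ 6 × 8.636 ≈ 51.8 kt.

52 kt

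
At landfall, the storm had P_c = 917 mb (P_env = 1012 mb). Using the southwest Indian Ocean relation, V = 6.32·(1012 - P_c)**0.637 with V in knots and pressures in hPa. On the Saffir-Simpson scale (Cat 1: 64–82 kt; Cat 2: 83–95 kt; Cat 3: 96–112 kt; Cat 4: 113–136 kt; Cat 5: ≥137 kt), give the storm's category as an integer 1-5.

4

ΔP = 1012 − 917 = 95 mb.
V ≈ 6.32 × 95^0.637 = 6.32 × 18.19 ≈ 115 kt.
115 kt falls in the Category 4 band.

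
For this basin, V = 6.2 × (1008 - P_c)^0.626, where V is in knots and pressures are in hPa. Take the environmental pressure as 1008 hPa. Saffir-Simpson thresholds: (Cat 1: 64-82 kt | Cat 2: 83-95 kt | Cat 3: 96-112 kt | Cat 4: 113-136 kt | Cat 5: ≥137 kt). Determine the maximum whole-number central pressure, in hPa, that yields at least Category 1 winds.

Category 1 begins at V = 64 kt.
Required ΔP = (64/6.2)^(1/0.626) = 10.323^1.597 ≈ 41.64 hPa.
P_c ≤ 1008 − 41.64 = 966.36, so the highest integer P_c is 966 hPa.

966 hPa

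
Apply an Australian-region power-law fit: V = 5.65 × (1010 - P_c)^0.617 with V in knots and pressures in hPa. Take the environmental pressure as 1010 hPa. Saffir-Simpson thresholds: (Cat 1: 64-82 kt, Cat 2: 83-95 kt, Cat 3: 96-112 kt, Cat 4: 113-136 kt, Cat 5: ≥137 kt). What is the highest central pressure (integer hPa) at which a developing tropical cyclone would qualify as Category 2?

Category 2 begins at V = 83 kt.
Required ΔP = (83/5.65)^(1/0.617) = 14.690^1.621 ≈ 77.89 hPa.
P_c ≤ 1010 − 77.89 = 932.11, so the highest integer P_c is 932 hPa.

932 hPa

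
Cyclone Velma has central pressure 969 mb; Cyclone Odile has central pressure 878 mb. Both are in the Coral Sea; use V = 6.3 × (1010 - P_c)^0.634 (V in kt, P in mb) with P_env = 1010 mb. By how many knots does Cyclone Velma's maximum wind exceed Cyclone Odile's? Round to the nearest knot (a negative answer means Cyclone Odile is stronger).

-73 kt

Cyclone Velma: ΔP = 41; V ≈ 6.3 × 41^0.634 ≈ 66.35 kt.
Cyclone Odile: ΔP = 132; V ≈ 6.3 × 132^0.634 ≈ 139.25 kt.
Difference ≈ 66.35 − 139.25 = -72.90 → -73 kt.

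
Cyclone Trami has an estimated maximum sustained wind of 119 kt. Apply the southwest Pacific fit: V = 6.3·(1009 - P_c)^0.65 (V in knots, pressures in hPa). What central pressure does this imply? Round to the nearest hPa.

ΔP = (V / 6.3)^(1/0.65) = (119/6.3)^1.538.
119/6.3 = 18.889; 18.889^1.538 ≈ 91.92 hPa.
P_c = 1009 − 91.92 = 917.08 ≈ 917 hPa.

917 hPa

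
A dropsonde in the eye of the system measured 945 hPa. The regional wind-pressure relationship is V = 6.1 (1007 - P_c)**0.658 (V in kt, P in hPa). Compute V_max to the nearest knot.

92 kt

ΔP = 1007 − 945 = 62 hPa.
62^0.658 ≈ 15.114.
V ≈ 6.1 × 15.114 ≈ 92.2 kt.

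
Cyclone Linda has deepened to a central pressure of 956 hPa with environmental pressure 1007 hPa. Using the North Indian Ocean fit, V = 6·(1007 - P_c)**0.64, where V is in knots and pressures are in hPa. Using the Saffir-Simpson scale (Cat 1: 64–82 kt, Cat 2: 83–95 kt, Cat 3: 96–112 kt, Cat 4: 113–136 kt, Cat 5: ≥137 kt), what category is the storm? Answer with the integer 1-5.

1

ΔP = 1007 − 956 = 51 hPa.
V ≈ 6 × 51^0.64 = 6 × 12.38 ≈ 74 kt.
74 kt falls in the Category 1 band.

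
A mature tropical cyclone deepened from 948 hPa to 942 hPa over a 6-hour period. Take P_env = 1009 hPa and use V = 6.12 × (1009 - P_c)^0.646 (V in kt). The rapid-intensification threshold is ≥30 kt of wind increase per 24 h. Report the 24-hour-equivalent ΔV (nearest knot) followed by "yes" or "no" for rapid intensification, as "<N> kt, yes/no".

V₁: ΔP = 61, V ≈ 6.12 × 61^0.646 ≈ 87.11 kt.
V₂: ΔP = 67, V ≈ 6.12 × 67^0.646 ≈ 92.55 kt.
ΔV over 6 h = 5.44 kt → 24 h equivalent = 5.44 × 24/6 ≈ 21.76 kt.
22 kt < 30 kt ⇒ not rapid intensification.

22 kt, no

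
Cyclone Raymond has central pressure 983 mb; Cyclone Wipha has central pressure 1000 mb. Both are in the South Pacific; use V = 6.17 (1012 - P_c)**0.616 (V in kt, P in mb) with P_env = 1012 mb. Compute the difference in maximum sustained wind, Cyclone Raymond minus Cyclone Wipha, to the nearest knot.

21 kt

Cyclone Raymond: ΔP = 29; V ≈ 6.17 × 29^0.616 ≈ 49.10 kt.
Cyclone Wipha: ΔP = 12; V ≈ 6.17 × 12^0.616 ≈ 28.51 kt.
Difference ≈ 49.10 − 28.51 = 20.59 → 21 kt.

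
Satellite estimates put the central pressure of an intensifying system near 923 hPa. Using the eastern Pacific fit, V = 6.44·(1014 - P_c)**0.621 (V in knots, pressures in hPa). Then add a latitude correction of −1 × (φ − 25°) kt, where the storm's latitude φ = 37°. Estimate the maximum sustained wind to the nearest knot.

94 kt

ΔP = 1014 − 923 = 91 hPa.
91^0.621 ≈ 16.465.
V ≈ 6.44 × 16.465 ≈ 106.0 kt.
Latitude correction: −1 × (37 − 25) = -12 kt.
Corrected V ≈ 94 kt → 94 kt.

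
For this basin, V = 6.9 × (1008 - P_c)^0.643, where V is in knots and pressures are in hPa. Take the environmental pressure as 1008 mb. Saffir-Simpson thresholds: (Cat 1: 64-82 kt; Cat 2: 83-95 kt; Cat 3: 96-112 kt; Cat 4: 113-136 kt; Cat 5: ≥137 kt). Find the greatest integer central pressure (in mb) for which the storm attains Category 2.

Category 2 begins at V = 83 kt.
Required ΔP = (83/6.9)^(1/0.643) = 12.029^1.555 ≈ 47.86 mb.
P_c ≤ 1008 − 47.86 = 960.14, so the highest integer P_c is 960 mb.

960 mb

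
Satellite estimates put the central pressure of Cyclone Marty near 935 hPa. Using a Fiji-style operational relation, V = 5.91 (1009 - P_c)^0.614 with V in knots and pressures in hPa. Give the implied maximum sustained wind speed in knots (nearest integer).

ΔP = 1009 − 935 = 74 hPa.
74^0.614 ≈ 14.051.
V ≈ 5.91 × 14.051 ≈ 83.0 kt.

83 kt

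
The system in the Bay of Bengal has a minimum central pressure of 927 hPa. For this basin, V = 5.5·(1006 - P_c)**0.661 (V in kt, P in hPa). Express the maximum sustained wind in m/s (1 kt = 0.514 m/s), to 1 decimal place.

ΔP = 1006 − 927 = 79 hPa.
V ≈ 5.5 × 79^0.661 = 5.5 × 17.961 ≈ 98.786 kt.
98.786 × 0.514 ≈ 50.78 m/s → 50.8 m/s.

50.8 m/s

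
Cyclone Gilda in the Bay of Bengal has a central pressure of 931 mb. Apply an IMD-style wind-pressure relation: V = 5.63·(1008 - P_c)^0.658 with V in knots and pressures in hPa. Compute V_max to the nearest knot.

ΔP = 1008 − 931 = 77 mb.
77^0.658 ≈ 17.431.
V ≈ 5.63 × 17.431 ≈ 98.1 kt.

98 kt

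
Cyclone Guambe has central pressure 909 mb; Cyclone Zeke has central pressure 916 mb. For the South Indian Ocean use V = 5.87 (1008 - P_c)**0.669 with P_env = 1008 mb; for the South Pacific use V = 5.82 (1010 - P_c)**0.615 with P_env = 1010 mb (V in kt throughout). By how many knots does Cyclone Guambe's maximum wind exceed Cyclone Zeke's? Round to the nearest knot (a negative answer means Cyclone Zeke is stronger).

32 kt

Cyclone Guambe: ΔP = 99; V ≈ 5.87 × 99^0.669 ≈ 126.97 kt.
Cyclone Zeke: ΔP = 94; V ≈ 5.82 × 94^0.615 ≈ 95.15 kt.
Difference ≈ 126.97 − 95.15 = 31.82 → 32 kt.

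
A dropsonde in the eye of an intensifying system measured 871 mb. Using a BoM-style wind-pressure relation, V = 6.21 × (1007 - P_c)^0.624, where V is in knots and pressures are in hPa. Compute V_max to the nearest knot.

ΔP = 1007 − 871 = 136 mb.
136^0.624 ≈ 21.445.
V ≈ 6.21 × 21.445 ≈ 133.2 kt.

133 kt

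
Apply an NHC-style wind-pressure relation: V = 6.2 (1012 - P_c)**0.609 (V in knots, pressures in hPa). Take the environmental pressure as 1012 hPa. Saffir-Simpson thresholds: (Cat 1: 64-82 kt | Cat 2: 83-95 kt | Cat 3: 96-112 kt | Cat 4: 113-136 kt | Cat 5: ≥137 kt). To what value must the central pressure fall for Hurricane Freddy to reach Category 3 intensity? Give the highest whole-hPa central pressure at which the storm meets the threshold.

Category 3 begins at V = 96 kt.
Required ΔP = (96/6.2)^(1/0.609) = 15.484^1.642 ≈ 89.91 hPa.
P_c ≤ 1012 − 89.91 = 922.09, so the highest integer P_c is 922 hPa.

922 hPa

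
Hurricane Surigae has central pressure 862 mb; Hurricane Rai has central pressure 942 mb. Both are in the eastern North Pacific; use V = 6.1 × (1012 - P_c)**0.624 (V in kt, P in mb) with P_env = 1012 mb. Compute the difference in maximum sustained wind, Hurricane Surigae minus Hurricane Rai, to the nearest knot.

53 kt

Hurricane Surigae: ΔP = 150; V ≈ 6.1 × 150^0.624 ≈ 139.06 kt.
Hurricane Rai: ΔP = 70; V ≈ 6.1 × 70^0.624 ≈ 86.43 kt.
Difference ≈ 139.06 − 86.43 = 52.63 → 53 kt.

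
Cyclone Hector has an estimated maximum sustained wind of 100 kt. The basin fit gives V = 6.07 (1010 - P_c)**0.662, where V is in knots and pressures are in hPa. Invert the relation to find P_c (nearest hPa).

ΔP = (V / 6.07)^(1/0.662) = (100/6.07)^1.511.
100/6.07 = 16.474; 16.474^1.511 ≈ 68.88 hPa.
P_c = 1010 − 68.88 = 941.12 ≈ 941 hPa.

941 hPa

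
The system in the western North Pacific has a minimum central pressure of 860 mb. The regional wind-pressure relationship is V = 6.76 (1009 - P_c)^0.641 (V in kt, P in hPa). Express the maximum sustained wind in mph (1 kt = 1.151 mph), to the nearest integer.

ΔP = 1009 − 860 = 149 mb.
V ≈ 6.76 × 149^0.641 = 6.76 × 24.718 ≈ 167.093 kt.
167.093 × 1.151 ≈ 192.32 mph → 192 mph.

192 mph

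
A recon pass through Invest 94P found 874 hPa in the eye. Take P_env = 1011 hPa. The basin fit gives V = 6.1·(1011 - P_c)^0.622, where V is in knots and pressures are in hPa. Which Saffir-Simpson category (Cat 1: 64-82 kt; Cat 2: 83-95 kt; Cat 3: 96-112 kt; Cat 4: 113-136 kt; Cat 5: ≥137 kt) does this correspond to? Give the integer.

ΔP = 1011 − 874 = 137 hPa.
V ≈ 6.1 × 137^0.622 = 6.1 × 21.33 ≈ 130 kt.
130 kt falls in the Category 4 band.

4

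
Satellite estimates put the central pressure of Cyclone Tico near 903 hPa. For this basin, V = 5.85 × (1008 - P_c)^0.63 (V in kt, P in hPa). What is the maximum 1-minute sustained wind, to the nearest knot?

ΔP = 1008 − 903 = 105 hPa.
105^0.63 ≈ 18.765.
V ≈ 5.85 × 18.765 ≈ 109.8 kt.

110 kt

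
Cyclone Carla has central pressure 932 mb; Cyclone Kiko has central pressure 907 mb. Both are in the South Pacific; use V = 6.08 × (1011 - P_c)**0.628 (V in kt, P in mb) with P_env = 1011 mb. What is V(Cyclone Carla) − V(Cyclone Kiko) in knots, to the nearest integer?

-18 kt

Cyclone Carla: ΔP = 79; V ≈ 6.08 × 79^0.628 ≈ 94.54 kt.
Cyclone Kiko: ΔP = 104; V ≈ 6.08 × 104^0.628 ≈ 112.36 kt.
Difference ≈ 94.54 − 112.36 = -17.82 → -18 kt.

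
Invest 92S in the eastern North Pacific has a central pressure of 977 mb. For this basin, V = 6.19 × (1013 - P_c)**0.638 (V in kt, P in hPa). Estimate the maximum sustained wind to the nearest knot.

ΔP = 1013 − 977 = 36 mb.
36^0.638 ≈ 9.838.
V ≈ 6.19 × 9.838 ≈ 60.9 kt.

61 kt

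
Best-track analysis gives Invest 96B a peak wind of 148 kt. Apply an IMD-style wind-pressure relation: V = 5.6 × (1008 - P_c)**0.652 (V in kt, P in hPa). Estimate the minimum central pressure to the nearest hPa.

ΔP = (V / 5.6)^(1/0.652) = (148/5.6)^1.534.
148/5.6 = 26.429; 26.429^1.534 ≈ 151.74 hPa.
P_c = 1008 − 151.74 = 856.26 ≈ 856 hPa.

856 hPa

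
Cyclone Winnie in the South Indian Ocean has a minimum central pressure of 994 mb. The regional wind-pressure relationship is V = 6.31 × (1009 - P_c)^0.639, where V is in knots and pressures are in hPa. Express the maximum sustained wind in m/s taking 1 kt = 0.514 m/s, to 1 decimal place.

18.3 m/s

ΔP = 1009 − 994 = 15 mb.
V ≈ 6.31 × 15^0.639 = 6.31 × 5.643 ≈ 35.608 kt.
35.608 × 0.514 ≈ 18.30 m/s → 18.3 m/s.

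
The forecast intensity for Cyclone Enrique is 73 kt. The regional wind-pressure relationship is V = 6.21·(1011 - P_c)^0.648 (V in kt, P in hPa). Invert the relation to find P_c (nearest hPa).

ΔP = (V / 6.21)^(1/0.648) = (73/6.21)^1.543.
73/6.21 = 11.755; 11.755^1.543 ≈ 44.83 hPa.
P_c = 1011 − 44.83 = 966.17 ≈ 966 hPa.

966 hPa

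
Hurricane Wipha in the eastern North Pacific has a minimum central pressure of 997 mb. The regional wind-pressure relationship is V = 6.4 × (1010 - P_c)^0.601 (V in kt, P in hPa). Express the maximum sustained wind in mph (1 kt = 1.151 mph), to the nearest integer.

ΔP = 1010 − 997 = 13 mb.
V ≈ 6.4 × 13^0.601 = 6.4 × 4.672 ≈ 29.899 kt.
29.899 × 1.151 ≈ 34.41 mph → 34 mph.

34 mph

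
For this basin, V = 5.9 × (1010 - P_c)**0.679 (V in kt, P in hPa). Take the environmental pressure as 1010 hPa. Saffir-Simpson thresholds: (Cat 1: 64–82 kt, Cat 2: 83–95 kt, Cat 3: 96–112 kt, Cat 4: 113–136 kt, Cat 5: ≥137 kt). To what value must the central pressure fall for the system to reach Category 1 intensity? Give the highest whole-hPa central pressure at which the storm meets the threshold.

Category 1 begins at V = 64 kt.
Required ΔP = (64/5.9)^(1/0.679) = 10.847^1.473 ≈ 33.48 hPa.
P_c ≤ 1010 − 33.48 = 976.52, so the highest integer P_c is 976 hPa.

976 hPa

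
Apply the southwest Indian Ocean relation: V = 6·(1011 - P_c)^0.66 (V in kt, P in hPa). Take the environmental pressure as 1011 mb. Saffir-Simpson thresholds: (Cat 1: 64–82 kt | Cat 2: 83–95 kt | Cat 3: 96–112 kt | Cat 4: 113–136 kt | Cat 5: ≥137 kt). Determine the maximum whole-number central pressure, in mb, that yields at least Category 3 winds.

944 mb

Category 3 begins at V = 96 kt.
Required ΔP = (96/6)^(1/0.66) = 16.000^1.515 ≈ 66.75 mb.
P_c ≤ 1011 − 66.75 = 944.25, so the highest integer P_c is 944 mb.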